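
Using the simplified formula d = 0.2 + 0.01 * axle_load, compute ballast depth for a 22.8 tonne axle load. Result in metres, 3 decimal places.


d = 0.2 + 0.01 * 22.8
d = 0.2 + 0.228
d = 0.428 m

0.428


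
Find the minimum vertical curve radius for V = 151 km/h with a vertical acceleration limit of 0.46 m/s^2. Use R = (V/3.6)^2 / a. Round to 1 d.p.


Convert speed: V = 151 / 3.6 = 41.9444 m/s
V^2 = 1759.3364 m^2/s^2
R_v = 1759.3364 / 0.46
R_v = 3824.6 m

3824.6


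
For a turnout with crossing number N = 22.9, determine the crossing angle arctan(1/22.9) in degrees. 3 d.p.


1/N = 1/22.9 = 0.043668
angle = arctan(0.043668) = 0.04364 rad
angle = 0.04364 * 180/pi = 2.500 degrees

2.500


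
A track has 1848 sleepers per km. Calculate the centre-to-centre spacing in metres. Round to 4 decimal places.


Spacing = 1000 m / number of sleepers
Spacing = 1000 / 1848
Spacing = 0.5411 m

0.5411


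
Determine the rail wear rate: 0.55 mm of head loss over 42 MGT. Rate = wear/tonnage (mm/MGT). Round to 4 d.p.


Wear rate = total wear / cumulative tonnage
Rate = 0.55 / 42
Rate = 0.0131 mm/MGT

0.0131


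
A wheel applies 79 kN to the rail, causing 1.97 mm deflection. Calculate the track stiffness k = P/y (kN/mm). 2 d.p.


Track stiffness k = P / y
k = 79 / 1.97
k = 40.10 kN/mm

40.10


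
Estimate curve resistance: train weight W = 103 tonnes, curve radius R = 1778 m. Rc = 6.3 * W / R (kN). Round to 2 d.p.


Rc = 6.3 * W / R
Rc = 6.3 * 103 / 1778
Rc = 648.9 / 1778
Rc = 0.36 kN

0.36


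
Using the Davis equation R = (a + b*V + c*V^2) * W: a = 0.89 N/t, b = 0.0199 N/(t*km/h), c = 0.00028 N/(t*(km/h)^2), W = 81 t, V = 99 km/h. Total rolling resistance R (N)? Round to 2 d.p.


b*V = 0.0199 * 99 = 1.9701
c*V^2 = 0.00028 * 9801 = 2.74428
R_per_t = 0.89 + 1.9701 + 2.74428 = 5.60438 N/t
R_total = 5.60438 * 81 = 453.95 N

453.95


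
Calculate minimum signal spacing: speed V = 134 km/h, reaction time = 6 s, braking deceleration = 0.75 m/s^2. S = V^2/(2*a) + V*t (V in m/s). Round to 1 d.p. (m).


V = 134 / 3.6 = 37.2222 m/s
Braking distance = 37.2222^2 / (2*0.75) = 923.6626 m
Sighting distance = 37.2222 * 6 = 223.3333 m
S = 923.6626 + 223.3333 = 1147.0 m

1147.0


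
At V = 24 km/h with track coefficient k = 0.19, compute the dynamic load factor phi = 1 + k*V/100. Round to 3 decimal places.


phi = 1 + k * V / 100
phi = 1 + 0.19 * 24 / 100
phi = 1 + 0.0456
phi = 1.046

1.046


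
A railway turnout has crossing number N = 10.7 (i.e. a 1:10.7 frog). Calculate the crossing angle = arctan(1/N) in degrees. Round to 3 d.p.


1/N = 1/10.7 = 0.093458
angle = arctan(0.093458) = 0.093187 rad
angle = 0.093187 * 180/pi = 5.339 degrees

5.339


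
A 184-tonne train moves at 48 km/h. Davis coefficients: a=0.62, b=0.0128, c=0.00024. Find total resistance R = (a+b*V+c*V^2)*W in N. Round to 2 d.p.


b*V = 0.0128 * 48 = 0.6144
c*V^2 = 0.00024 * 2304 = 0.55296
R_per_t = 0.62 + 0.6144 + 0.55296 = 1.78736 N/t
R_total = 1.78736 * 184 = 328.87 N

328.87


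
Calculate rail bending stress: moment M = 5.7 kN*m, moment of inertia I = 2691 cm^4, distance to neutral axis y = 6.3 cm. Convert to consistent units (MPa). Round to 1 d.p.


Convert units:
M = 5.7 kN*m = 5700000 N*mm
y = 6.3 cm = 63 mm
I = 2691 cm^4 = 26910000 mm^4
sigma = 5700000 * 63 / 26910000
sigma = 13.3 MPa

13.3


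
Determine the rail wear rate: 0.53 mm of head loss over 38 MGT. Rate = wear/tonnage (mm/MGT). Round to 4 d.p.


Wear rate = total wear / cumulative tonnage
Rate = 0.53 / 38
Rate = 0.0139 mm/MGT

0.0139


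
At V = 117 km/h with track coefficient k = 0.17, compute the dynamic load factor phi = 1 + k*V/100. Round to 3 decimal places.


phi = 1 + k * V / 100
phi = 1 + 0.17 * 117 / 100
phi = 1 + 0.1989
phi = 1.199

1.199


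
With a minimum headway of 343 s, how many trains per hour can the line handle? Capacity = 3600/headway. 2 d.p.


Capacity = 3600 / headway
Capacity = 3600 / 343
Capacity = 10.50 trains/hour

10.50


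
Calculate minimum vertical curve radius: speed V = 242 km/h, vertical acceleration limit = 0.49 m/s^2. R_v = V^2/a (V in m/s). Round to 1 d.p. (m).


Convert speed: V = 242 / 3.6 = 67.2222 m/s
V^2 = 4518.8272 m^2/s^2
R_v = 4518.8272 / 0.49
R_v = 9222.1 m

9222.1


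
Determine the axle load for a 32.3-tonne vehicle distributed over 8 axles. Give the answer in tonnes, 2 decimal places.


Load per axle = total weight / number of axles
Load = 32.3 / 8
Load = 4.04 tonnes

4.04


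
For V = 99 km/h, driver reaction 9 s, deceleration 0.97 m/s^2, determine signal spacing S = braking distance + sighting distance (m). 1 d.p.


V = 99 / 3.6 = 27.5 m/s
Braking distance = 27.5^2 / (2*0.97) = 389.8196 m
Sighting distance = 27.5 * 9 = 247.5 m
S = 389.8196 + 247.5 = 637.3 m

637.3


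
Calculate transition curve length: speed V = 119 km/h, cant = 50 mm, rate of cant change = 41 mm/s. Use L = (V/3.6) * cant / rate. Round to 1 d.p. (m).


Convert speed: V = 119 / 3.6 = 33.0556 m/s
L = 33.0556 * 50 / 41
L = 1652.7778 / 41
L = 40.3 m

40.3


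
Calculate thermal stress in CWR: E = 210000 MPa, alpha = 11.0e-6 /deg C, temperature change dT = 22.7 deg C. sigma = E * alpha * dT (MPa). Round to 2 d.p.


sigma = E * alpha * dT
sigma = 210000 * 11.0e-6 * 22.7
sigma = 2.31 * 22.7
sigma = 52.44 MPa

52.44


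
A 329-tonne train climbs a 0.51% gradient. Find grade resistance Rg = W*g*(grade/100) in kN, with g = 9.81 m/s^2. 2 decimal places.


Rg = W * 9.81 * grade / 100
Rg = 329 * 9.81 * 0.51 / 100
Rg = 3227.49 * 0.0051
Rg = 16.46 kN

16.46


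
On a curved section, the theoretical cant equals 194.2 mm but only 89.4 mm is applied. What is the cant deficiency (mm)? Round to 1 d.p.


Cant deficiency = equilibrium cant - actual cant
CD = 194.2 - 89.4
CD = 104.8 mm

104.8


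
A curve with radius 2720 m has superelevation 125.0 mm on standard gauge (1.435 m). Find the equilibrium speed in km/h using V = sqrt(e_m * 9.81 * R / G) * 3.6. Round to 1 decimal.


Convert cant: e = 125.0 mm = 0.1250 m
V_ms = sqrt(0.1250 * 9.81 * 2720 / 1.435)
V_ms = sqrt(2324.320557) = 48.2112 m/s
V = 48.2112 * 3.6 = 173.6 km/h

173.6


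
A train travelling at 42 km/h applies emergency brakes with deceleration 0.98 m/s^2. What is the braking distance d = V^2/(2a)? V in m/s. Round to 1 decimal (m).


Convert speed: V = 42 / 3.6 = 11.6667 m/s
V^2 = 136.1111
d = 136.1111 / (2 * 0.98)
d = 136.1111 / 1.96
d = 69.4 m

69.4


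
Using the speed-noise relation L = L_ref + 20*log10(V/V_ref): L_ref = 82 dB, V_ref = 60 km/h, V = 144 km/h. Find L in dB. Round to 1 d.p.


V/V_ref = 144 / 60 = 2.4
log10(2.4) = 0.380211
20 * 0.380211 = 7.6042
L = 82 + 7.6042 = 89.6 dB

89.6


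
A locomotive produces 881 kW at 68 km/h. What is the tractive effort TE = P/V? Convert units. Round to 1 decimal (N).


Convert: P = 881 kW = 881000 W
V = 68 / 3.6 = 18.8889 m/s
TE = 881000 / 18.8889
TE = 46641.2 N

46641.2


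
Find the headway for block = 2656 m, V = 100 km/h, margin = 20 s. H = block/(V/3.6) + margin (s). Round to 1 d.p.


V = 100 / 3.6 = 27.7778 m/s
Block traversal time = 2656 / 27.7778 = 95.616 s
Headway = 95.616 + 20
Headway = 115.6 s

115.6


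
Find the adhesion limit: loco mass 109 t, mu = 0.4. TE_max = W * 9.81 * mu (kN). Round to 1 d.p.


TE_max = W * g * mu
TE_max = 109 * 9.81 * 0.4
TE_max = 1069.29 * 0.4
TE_max = 427.7 kN

427.7


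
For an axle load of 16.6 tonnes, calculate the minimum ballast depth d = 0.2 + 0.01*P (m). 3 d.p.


d = 0.2 + 0.01 * 16.6
d = 0.2 + 0.166
d = 0.366 m

0.366


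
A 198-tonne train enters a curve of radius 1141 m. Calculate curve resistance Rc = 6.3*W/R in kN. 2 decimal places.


Rc = 6.3 * W / R
Rc = 6.3 * 198 / 1141
Rc = 1247.4 / 1141
Rc = 1.09 kN

1.09


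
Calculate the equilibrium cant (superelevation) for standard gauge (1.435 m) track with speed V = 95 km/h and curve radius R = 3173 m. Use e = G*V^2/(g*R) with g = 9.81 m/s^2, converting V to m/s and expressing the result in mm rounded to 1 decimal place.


Convert speed: V = 95 / 3.6 = 26.3889 m/s
Apply formula: e = 1.435 * 26.3889^2 / (9.81 * 3173)
e = 1.435 * 696.3735 / 31127.13
e = 0.032104 m = 32.1 mm

32.1


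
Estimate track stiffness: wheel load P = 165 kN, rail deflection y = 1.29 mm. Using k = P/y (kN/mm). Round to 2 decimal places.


Track stiffness k = P / y
k = 165 / 1.29
k = 127.91 kN/mm

127.91


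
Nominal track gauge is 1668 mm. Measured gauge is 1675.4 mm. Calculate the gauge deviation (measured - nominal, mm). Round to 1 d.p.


Deviation = measured - nominal
Deviation = 1675.4 - 1668
Deviation = 7.4 mm

7.4


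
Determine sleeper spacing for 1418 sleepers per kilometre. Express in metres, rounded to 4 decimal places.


Spacing = 1000 m / number of sleepers
Spacing = 1000 / 1418
Spacing = 0.7052 m

0.7052


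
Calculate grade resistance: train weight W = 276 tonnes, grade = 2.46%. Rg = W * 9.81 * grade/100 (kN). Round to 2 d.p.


Rg = W * 9.81 * grade / 100
Rg = 276 * 9.81 * 2.46 / 100
Rg = 2707.56 * 0.0246
Rg = 66.61 kN

66.61


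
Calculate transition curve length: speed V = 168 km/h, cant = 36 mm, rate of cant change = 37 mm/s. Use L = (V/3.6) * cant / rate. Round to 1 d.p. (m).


Convert speed: V = 168 / 3.6 = 46.6667 m/s
L = 46.6667 * 36 / 37
L = 1680.0 / 37
L = 45.4 m

45.4


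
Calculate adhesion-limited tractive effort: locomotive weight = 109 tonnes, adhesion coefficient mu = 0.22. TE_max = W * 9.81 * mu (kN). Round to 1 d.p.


TE_max = W * g * mu
TE_max = 109 * 9.81 * 0.22
TE_max = 1069.29 * 0.22
TE_max = 235.2 kN

235.2


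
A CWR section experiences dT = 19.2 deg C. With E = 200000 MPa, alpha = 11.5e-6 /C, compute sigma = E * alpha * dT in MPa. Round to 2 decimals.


sigma = E * alpha * dT
sigma = 200000 * 11.5e-6 * 19.2
sigma = 2.3 * 19.2
sigma = 44.16 MPa

44.16


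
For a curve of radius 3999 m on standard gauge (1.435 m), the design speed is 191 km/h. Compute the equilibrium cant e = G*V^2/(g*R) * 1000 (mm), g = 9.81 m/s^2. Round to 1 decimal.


Convert speed: V = 191 / 3.6 = 53.0556 m/s
Apply formula: e = 1.435 * 53.0556^2 / (9.81 * 3999)
e = 1.435 * 2814.892 / 39230.19
e = 0.102966 m = 103.0 mm

103.0


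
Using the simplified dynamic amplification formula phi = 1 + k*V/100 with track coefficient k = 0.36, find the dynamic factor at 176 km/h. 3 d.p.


phi = 1 + k * V / 100
phi = 1 + 0.36 * 176 / 100
phi = 1 + 0.6336
phi = 1.634

1.634


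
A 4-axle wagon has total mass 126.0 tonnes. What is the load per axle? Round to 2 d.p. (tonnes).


Load per axle = total weight / number of axles
Load = 126.0 / 4
Load = 31.50 tonnes

31.50


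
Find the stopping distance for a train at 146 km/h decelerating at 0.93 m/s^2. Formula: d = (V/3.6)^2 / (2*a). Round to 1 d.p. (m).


Convert speed: V = 146 / 3.6 = 40.5556 m/s
V^2 = 1644.7531
d = 1644.7531 / (2 * 0.93)
d = 1644.7531 / 1.86
d = 884.3 m

884.3


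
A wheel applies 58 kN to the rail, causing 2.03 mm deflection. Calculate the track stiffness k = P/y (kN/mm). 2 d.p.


Track stiffness k = P / y
k = 58 / 2.03
k = 28.57 kN/mm

28.57


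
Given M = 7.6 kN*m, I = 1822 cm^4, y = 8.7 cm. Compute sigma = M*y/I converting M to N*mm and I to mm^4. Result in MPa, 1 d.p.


Convert units:
M = 7.6 kN*m = 7600000 N*mm
y = 8.7 cm = 87 mm
I = 1822 cm^4 = 18220000 mm^4
sigma = 7600000 * 87 / 18220000
sigma = 36.3 MPa

36.3


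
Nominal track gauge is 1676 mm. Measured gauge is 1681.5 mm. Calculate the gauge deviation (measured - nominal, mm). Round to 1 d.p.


Deviation = measured - nominal
Deviation = 1681.5 - 1676
Deviation = 5.5 mm

5.5


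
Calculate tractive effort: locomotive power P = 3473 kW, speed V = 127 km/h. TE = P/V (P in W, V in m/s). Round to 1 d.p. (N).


Convert: P = 3473 kW = 3473000 W
V = 127 / 3.6 = 35.2778 m/s
TE = 3473000 / 35.2778
TE = 98447.2 N

98447.2


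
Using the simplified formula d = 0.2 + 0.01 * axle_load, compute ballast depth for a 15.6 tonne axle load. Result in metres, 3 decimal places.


d = 0.2 + 0.01 * 15.6
d = 0.2 + 0.156
d = 0.356 m

0.356


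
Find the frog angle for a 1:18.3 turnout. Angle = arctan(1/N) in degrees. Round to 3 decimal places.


1/N = 1/18.3 = 0.054645
angle = arctan(0.054645) = 0.054591 rad
angle = 0.054591 * 180/pi = 3.128 degrees

3.128


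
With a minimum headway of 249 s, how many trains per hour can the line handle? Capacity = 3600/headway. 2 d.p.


Capacity = 3600 / headway
Capacity = 3600 / 249
Capacity = 14.46 trains/hour

14.46


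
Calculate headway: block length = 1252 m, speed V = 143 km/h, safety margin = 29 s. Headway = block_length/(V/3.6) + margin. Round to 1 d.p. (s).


V = 143 / 3.6 = 39.7222 m/s
Block traversal time = 1252 / 39.7222 = 31.5189 s
Headway = 31.5189 + 29
Headway = 60.5 s

60.5


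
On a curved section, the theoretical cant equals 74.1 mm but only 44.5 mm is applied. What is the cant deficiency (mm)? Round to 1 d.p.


Cant deficiency = equilibrium cant - actual cant
CD = 74.1 - 44.5
CD = 29.6 mm

29.6


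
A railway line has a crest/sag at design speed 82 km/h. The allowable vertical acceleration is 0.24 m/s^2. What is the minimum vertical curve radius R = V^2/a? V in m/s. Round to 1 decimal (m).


Convert speed: V = 82 / 3.6 = 22.7778 m/s
V^2 = 518.8272 m^2/s^2
R_v = 518.8272 / 0.24
R_v = 2161.8 m

2161.8


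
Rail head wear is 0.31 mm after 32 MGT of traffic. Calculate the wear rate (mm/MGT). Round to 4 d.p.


Wear rate = total wear / cumulative tonnage
Rate = 0.31 / 32
Rate = 0.0097 mm/MGT

0.0097


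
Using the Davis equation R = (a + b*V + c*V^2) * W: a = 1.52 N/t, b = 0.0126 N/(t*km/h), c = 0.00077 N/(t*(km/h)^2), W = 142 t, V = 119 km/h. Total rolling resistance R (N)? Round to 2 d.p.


b*V = 0.0126 * 119 = 1.4994
c*V^2 = 0.00077 * 14161 = 10.90397
R_per_t = 1.52 + 1.4994 + 10.90397 = 13.92337 N/t
R_total = 13.92337 * 142 = 1977.12 N

1977.12


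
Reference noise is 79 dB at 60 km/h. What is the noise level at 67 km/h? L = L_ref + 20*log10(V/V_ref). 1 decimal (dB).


V/V_ref = 67 / 60 = 1.116667
log10(1.116667) = 0.047924
20 * 0.047924 = 0.9585
L = 79 + 0.9585 = 80.0 dB

80.0


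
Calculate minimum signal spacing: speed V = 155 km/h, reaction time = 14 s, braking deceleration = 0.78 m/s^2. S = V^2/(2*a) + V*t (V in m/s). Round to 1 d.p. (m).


V = 155 / 3.6 = 43.0556 m/s
Braking distance = 43.0556^2 / (2*0.78) = 1188.3211 m
Sighting distance = 43.0556 * 14 = 602.7778 m
S = 1188.3211 + 602.7778 = 1791.1 m

1791.1


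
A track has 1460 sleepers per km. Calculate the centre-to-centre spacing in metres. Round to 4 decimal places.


Spacing = 1000 m / number of sleepers
Spacing = 1000 / 1460
Spacing = 0.6849 m

0.6849


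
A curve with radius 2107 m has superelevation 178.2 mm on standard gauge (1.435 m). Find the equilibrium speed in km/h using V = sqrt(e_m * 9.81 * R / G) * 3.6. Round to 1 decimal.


Convert cant: e = 178.2 mm = 0.1782 m
V_ms = sqrt(0.1782 * 9.81 * 2107 / 1.435)
V_ms = sqrt(2566.784107) = 50.6634 m/s
V = 50.6634 * 3.6 = 182.4 km/h

182.4


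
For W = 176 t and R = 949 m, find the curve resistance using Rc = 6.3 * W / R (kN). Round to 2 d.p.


Rc = 6.3 * W / R
Rc = 6.3 * 176 / 949
Rc = 1108.8 / 949
Rc = 1.17 kN

1.17


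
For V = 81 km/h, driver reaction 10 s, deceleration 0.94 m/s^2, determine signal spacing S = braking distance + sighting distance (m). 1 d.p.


V = 81 / 3.6 = 22.5 m/s
Braking distance = 22.5^2 / (2*0.94) = 269.2819 m
Sighting distance = 22.5 * 10 = 225.0 m
S = 269.2819 + 225.0 = 494.3 m

494.3


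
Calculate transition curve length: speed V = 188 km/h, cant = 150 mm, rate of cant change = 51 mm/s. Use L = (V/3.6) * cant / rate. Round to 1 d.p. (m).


Convert speed: V = 188 / 3.6 = 52.2222 m/s
L = 52.2222 * 150 / 51
L = 7833.3333 / 51
L = 153.6 m

153.6


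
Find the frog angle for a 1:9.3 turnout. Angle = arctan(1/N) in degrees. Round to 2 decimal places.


1/N = 1/9.3 = 0.107527
angle = arctan(0.107527) = 0.107115 rad
angle = 0.107115 * 180/pi = 6.14 degrees

6.14


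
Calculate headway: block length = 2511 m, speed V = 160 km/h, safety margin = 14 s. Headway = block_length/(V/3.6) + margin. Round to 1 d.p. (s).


V = 160 / 3.6 = 44.4444 m/s
Block traversal time = 2511 / 44.4444 = 56.4975 s
Headway = 56.4975 + 14
Headway = 70.5 s

70.5


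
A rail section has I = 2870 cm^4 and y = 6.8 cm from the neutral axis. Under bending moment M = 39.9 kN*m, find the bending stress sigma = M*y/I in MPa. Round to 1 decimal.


Convert units:
M = 39.9 kN*m = 39900000 N*mm
y = 6.8 cm = 68 mm
I = 2870 cm^4 = 28700000 mm^4
sigma = 39900000 * 68 / 28700000
sigma = 94.5 MPa

94.5


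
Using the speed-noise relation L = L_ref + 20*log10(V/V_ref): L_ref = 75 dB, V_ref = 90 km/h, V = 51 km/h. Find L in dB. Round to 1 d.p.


V/V_ref = 51 / 90 = 0.566667
log10(0.566667) = -0.246672
20 * -0.246672 = -4.9334
L = 75 + -4.9334 = 70.1 dB

70.1


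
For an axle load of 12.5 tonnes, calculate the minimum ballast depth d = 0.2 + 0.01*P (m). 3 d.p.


d = 0.2 + 0.01 * 12.5
d = 0.2 + 0.125
d = 0.325 m

0.325


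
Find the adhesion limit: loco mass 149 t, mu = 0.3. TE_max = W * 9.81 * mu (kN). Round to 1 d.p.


TE_max = W * g * mu
TE_max = 149 * 9.81 * 0.3
TE_max = 1461.69 * 0.3
TE_max = 438.5 kN

438.5


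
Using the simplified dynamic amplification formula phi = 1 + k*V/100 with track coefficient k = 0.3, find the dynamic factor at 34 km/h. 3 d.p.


phi = 1 + k * V / 100
phi = 1 + 0.3 * 34 / 100
phi = 1 + 0.102
phi = 1.102

1.102


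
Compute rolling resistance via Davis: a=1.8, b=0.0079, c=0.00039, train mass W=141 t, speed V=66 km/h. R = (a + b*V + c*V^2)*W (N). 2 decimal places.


b*V = 0.0079 * 66 = 0.5214
c*V^2 = 0.00039 * 4356 = 1.69884
R_per_t = 1.8 + 0.5214 + 1.69884 = 4.02024 N/t
R_total = 4.02024 * 141 = 566.85 N

566.85


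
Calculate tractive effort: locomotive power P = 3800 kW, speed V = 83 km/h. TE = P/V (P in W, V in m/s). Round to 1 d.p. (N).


Convert: P = 3800 kW = 3800000 W
V = 83 / 3.6 = 23.0556 m/s
TE = 3800000 / 23.0556
TE = 164819.3 N

164819.3


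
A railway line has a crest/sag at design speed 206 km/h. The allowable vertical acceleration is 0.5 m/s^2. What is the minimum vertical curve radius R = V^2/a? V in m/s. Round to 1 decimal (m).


Convert speed: V = 206 / 3.6 = 57.2222 m/s
V^2 = 3274.3827 m^2/s^2
R_v = 3274.3827 / 0.5
R_v = 6548.8 m

6548.8


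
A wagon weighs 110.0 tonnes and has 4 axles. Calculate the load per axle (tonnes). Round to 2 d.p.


Load per axle = total weight / number of axles
Load = 110.0 / 4
Load = 27.50 tonnes

27.50


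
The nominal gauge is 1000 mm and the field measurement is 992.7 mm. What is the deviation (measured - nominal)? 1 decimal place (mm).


Deviation = measured - nominal
Deviation = 992.7 - 1000
Deviation = -7.3 mm

-7.3


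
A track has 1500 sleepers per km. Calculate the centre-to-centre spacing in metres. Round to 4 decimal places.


Spacing = 1000 m / number of sleepers
Spacing = 1000 / 1500
Spacing = 0.6667 m

0.6667


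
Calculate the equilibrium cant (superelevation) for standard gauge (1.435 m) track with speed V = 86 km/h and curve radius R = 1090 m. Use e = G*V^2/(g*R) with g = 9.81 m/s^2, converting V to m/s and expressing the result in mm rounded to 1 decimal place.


Convert speed: V = 86 / 3.6 = 23.8889 m/s
Apply formula: e = 1.435 * 23.8889^2 / (9.81 * 1090)
e = 1.435 * 570.679 / 10692.9
e = 0.076586 m = 76.6 mm

76.6


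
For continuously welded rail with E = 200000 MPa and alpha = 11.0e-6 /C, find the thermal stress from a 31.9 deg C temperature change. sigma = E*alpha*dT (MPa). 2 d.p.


sigma = E * alpha * dT
sigma = 200000 * 11.0e-6 * 31.9
sigma = 2.2 * 31.9
sigma = 70.18 MPa

70.18


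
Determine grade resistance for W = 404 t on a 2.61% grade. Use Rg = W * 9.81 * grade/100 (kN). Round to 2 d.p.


Rg = W * 9.81 * grade / 100
Rg = 404 * 9.81 * 2.61 / 100
Rg = 3963.24 * 0.0261
Rg = 103.44 kN

103.44


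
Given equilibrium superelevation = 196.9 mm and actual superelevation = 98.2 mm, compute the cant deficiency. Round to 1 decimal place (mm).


Cant deficiency = equilibrium cant - actual cant
CD = 196.9 - 98.2
CD = 98.7 mm

98.7


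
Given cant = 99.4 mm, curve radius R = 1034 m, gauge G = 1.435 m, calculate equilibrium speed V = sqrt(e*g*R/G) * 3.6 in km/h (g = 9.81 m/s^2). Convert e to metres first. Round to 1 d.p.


Convert cant: e = 99.4 mm = 0.0994 m
V_ms = sqrt(0.0994 * 9.81 * 1034 / 1.435)
V_ms = sqrt(702.625698) = 26.5071 m/s
V = 26.5071 * 3.6 = 95.4 km/h

95.4


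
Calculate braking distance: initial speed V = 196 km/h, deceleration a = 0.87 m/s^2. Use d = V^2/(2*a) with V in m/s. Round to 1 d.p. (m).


Convert speed: V = 196 / 3.6 = 54.4444 m/s
V^2 = 2964.1975
d = 2964.1975 / (2 * 0.87)
d = 2964.1975 / 1.74
d = 1703.6 m

1703.6


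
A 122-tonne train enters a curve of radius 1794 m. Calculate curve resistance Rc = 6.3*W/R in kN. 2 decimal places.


Rc = 6.3 * W / R
Rc = 6.3 * 122 / 1794
Rc = 768.6 / 1794
Rc = 0.43 kN

0.43


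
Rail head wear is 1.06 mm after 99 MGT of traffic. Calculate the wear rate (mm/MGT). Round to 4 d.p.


Wear rate = total wear / cumulative tonnage
Rate = 1.06 / 99
Rate = 0.0107 mm/MGT

0.0107


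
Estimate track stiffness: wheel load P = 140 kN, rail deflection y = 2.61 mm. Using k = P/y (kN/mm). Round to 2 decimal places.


Track stiffness k = P / y
k = 140 / 2.61
k = 53.64 kN/mm

53.64


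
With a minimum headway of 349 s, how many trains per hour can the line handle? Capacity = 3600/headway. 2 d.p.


Capacity = 3600 / headway
Capacity = 3600 / 349
Capacity = 10.32 trains/hour

10.32


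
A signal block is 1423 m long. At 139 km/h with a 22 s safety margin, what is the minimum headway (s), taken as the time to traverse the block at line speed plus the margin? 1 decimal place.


V = 139 / 3.6 = 38.6111 m/s
Block traversal time = 1423 / 38.6111 = 36.8547 s
Headway = 36.8547 + 22
Headway = 58.9 s

58.9


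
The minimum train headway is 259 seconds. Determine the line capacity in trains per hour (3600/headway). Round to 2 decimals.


Capacity = 3600 / headway
Capacity = 3600 / 259
Capacity = 13.90 trains/hour

13.90


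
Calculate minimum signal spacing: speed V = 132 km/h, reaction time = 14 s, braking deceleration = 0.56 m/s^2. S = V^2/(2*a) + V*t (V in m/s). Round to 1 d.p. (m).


V = 132 / 3.6 = 36.6667 m/s
Braking distance = 36.6667^2 / (2*0.56) = 1200.3968 m
Sighting distance = 36.6667 * 14 = 513.3333 m
S = 1200.3968 + 513.3333 = 1713.7 m

1713.7


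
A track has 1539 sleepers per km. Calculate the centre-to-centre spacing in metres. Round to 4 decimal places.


Spacing = 1000 m / number of sleepers
Spacing = 1000 / 1539
Spacing = 0.6498 m

0.6498


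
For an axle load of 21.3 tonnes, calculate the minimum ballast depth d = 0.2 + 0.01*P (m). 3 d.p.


d = 0.2 + 0.01 * 21.3
d = 0.2 + 0.213
d = 0.413 m

0.413


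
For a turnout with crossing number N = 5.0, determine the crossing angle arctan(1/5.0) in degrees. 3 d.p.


1/N = 1/5.0 = 0.2
angle = arctan(0.2) = 0.197396 rad
angle = 0.197396 * 180/pi = 11.310 degrees

11.310


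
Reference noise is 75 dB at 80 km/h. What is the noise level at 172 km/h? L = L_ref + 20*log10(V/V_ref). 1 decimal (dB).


V/V_ref = 172 / 80 = 2.15
log10(2.15) = 0.332438
20 * 0.332438 = 6.6488
L = 75 + 6.6488 = 81.6 dB

81.6


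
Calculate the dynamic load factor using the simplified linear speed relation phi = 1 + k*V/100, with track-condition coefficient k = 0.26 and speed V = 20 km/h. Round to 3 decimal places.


phi = 1 + k * V / 100
phi = 1 + 0.26 * 20 / 100
phi = 1 + 0.052
phi = 1.052

1.052


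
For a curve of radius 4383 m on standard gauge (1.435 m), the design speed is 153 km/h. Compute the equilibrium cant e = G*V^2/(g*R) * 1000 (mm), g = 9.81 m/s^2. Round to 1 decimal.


Convert speed: V = 153 / 3.6 = 42.5 m/s
Apply formula: e = 1.435 * 42.5^2 / (9.81 * 4383)
e = 1.435 * 1806.25 / 42997.23
e = 0.060282 m = 60.3 mm

60.3


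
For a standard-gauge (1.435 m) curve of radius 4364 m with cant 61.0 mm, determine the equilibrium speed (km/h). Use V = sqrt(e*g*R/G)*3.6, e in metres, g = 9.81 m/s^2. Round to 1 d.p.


Convert cant: e = 61.0 mm = 0.0610 m
V_ms = sqrt(0.0610 * 9.81 * 4364 / 1.435)
V_ms = sqrt(1819.833617) = 42.6595 m/s
V = 42.6595 * 3.6 = 153.6 km/h

153.6


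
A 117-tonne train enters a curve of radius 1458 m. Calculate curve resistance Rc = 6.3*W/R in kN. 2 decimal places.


Rc = 6.3 * W / R
Rc = 6.3 * 117 / 1458
Rc = 737.1 / 1458
Rc = 0.51 kN

0.51


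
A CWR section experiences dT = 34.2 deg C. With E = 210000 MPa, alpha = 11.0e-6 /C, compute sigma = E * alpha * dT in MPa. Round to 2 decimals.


sigma = E * alpha * dT
sigma = 210000 * 11.0e-6 * 34.2
sigma = 2.31 * 34.2
sigma = 79.00 MPa

79.00


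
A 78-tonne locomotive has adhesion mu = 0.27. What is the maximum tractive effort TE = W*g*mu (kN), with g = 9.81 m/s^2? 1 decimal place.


TE_max = W * g * mu
TE_max = 78 * 9.81 * 0.27
TE_max = 765.18 * 0.27
TE_max = 206.6 kN

206.6


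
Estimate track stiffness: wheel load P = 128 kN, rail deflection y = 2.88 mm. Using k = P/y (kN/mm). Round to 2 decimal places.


Track stiffness k = P / y
k = 128 / 2.88
k = 44.44 kN/mm

44.44


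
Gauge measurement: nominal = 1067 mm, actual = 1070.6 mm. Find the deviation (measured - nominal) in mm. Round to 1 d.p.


Deviation = measured - nominal
Deviation = 1070.6 - 1067
Deviation = 3.6 mm

3.6


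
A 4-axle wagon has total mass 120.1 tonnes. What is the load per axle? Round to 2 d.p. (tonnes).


Load per axle = total weight / number of axles
Load = 120.1 / 4
Load = 30.03 tonnes

30.03


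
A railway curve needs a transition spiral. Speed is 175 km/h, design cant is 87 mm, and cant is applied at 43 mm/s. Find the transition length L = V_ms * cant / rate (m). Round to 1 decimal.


Convert speed: V = 175 / 3.6 = 48.6111 m/s
L = 48.6111 * 87 / 43
L = 4229.1667 / 43
L = 98.4 m

98.4


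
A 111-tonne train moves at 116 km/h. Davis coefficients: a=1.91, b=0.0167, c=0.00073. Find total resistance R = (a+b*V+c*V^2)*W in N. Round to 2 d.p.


b*V = 0.0167 * 116 = 1.9372
c*V^2 = 0.00073 * 13456 = 9.82288
R_per_t = 1.91 + 1.9372 + 9.82288 = 13.67008 N/t
R_total = 13.67008 * 111 = 1517.38 N

1517.38


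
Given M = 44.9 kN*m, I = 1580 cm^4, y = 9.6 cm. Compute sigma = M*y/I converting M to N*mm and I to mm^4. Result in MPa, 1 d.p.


Convert units:
M = 44.9 kN*m = 44900000 N*mm
y = 9.6 cm = 96 mm
I = 1580 cm^4 = 15800000 mm^4
sigma = 44900000 * 96 / 15800000
sigma = 272.8 MPa

272.8


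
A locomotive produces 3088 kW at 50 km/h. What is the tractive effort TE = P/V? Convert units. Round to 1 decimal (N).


Convert: P = 3088 kW = 3088000 W
V = 50 / 3.6 = 13.8889 m/s
TE = 3088000 / 13.8889
TE = 222336.0 N

222336.0


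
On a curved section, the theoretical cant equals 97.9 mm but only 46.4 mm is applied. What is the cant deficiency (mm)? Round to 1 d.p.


Cant deficiency = equilibrium cant - actual cant
CD = 97.9 - 46.4
CD = 51.5 mm

51.5


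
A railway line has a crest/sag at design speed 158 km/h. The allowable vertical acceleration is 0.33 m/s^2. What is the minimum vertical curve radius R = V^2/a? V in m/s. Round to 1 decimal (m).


Convert speed: V = 158 / 3.6 = 43.8889 m/s
V^2 = 1926.2346 m^2/s^2
R_v = 1926.2346 / 0.33
R_v = 5837.1 m

5837.1


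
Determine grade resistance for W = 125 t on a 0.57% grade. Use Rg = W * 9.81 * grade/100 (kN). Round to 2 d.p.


Rg = W * 9.81 * grade / 100
Rg = 125 * 9.81 * 0.57 / 100
Rg = 1226.25 * 0.0057
Rg = 6.99 kN

6.99


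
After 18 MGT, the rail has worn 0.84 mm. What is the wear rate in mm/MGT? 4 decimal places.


Wear rate = total wear / cumulative tonnage
Rate = 0.84 / 18
Rate = 0.0467 mm/MGT

0.0467


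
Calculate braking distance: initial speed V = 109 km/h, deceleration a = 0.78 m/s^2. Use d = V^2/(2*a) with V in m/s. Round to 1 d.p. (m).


Convert speed: V = 109 / 3.6 = 30.2778 m/s
V^2 = 916.7438
d = 916.7438 / (2 * 0.78)
d = 916.7438 / 1.56
d = 587.7 m

587.7


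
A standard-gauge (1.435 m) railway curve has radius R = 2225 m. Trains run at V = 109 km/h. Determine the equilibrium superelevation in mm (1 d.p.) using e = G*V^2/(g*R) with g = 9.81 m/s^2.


Convert speed: V = 109 / 3.6 = 30.2778 m/s
Apply formula: e = 1.435 * 30.2778^2 / (9.81 * 2225)
e = 1.435 * 916.7438 / 21827.25
e = 0.06027 m = 60.3 mm

60.3


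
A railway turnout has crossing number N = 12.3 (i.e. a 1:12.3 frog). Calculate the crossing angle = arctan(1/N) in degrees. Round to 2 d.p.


1/N = 1/12.3 = 0.081301
angle = arctan(0.081301) = 0.081122 rad
angle = 0.081122 * 180/pi = 4.65 degrees

4.65


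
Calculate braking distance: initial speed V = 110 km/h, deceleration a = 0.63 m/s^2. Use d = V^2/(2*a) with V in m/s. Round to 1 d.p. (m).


Convert speed: V = 110 / 3.6 = 30.5556 m/s
V^2 = 933.642
d = 933.642 / (2 * 0.63)
d = 933.642 / 1.26
d = 741.0 m

741.0


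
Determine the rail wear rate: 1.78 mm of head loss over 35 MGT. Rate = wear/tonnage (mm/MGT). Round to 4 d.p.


Wear rate = total wear / cumulative tonnage
Rate = 1.78 / 35
Rate = 0.0509 mm/MGT

0.0509


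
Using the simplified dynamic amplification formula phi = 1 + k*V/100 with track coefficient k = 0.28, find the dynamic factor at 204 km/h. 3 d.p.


phi = 1 + k * V / 100
phi = 1 + 0.28 * 204 / 100
phi = 1 + 0.5712
phi = 1.571

1.571


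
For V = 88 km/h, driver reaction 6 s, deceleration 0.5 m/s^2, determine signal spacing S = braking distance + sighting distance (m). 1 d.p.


V = 88 / 3.6 = 24.4444 m/s
Braking distance = 24.4444^2 / (2*0.5) = 597.5309 m
Sighting distance = 24.4444 * 6 = 146.6667 m
S = 597.5309 + 146.6667 = 744.2 m

744.2


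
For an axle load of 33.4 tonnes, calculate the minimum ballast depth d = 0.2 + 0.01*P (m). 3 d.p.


d = 0.2 + 0.01 * 33.4
d = 0.2 + 0.334
d = 0.534 m

0.534


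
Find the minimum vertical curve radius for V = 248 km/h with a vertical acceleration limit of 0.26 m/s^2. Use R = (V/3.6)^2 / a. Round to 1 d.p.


Convert speed: V = 248 / 3.6 = 68.8889 m/s
V^2 = 4745.679 m^2/s^2
R_v = 4745.679 / 0.26
R_v = 18252.6 m

18252.6


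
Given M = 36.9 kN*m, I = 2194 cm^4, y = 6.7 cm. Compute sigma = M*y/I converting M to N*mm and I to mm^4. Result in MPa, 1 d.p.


Convert units:
M = 36.9 kN*m = 36900000 N*mm
y = 6.7 cm = 67 mm
I = 2194 cm^4 = 21940000 mm^4
sigma = 36900000 * 67 / 21940000
sigma = 112.7 MPa

112.7


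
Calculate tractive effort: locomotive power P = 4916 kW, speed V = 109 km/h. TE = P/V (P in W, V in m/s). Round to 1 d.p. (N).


Convert: P = 4916 kW = 4916000 W
V = 109 / 3.6 = 30.2778 m/s
TE = 4916000 / 30.2778
TE = 162363.3 N

162363.3


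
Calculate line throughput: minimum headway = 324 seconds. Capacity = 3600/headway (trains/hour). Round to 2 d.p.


Capacity = 3600 / headway
Capacity = 3600 / 324
Capacity = 11.11 trains/hour

11.11


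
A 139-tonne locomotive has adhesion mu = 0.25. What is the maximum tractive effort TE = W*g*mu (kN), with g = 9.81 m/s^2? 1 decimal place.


TE_max = W * g * mu
TE_max = 139 * 9.81 * 0.25
TE_max = 1363.59 * 0.25
TE_max = 340.9 kN

340.9


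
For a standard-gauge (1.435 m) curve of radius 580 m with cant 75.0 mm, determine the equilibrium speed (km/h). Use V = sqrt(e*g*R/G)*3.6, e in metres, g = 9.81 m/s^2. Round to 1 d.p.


Convert cant: e = 75.0 mm = 0.0750 m
V_ms = sqrt(0.0750 * 9.81 * 580 / 1.435)
V_ms = sqrt(297.376307) = 17.2446 m/s
V = 17.2446 * 3.6 = 62.1 km/h

62.1


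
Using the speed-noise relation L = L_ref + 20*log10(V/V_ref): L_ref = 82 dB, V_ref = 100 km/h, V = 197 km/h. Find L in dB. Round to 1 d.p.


V/V_ref = 197 / 100 = 1.97
log10(1.97) = 0.294466
20 * 0.294466 = 5.8893
L = 82 + 5.8893 = 87.9 dB

87.9


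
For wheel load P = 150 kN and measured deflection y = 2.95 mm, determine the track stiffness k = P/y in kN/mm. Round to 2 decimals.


Track stiffness k = P / y
k = 150 / 2.95
k = 50.85 kN/mm

50.85


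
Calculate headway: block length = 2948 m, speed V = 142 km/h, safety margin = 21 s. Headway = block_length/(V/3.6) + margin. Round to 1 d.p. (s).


V = 142 / 3.6 = 39.4444 m/s
Block traversal time = 2948 / 39.4444 = 74.738 s
Headway = 74.738 + 21
Headway = 95.7 s

95.7


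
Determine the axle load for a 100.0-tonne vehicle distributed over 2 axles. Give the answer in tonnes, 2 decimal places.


Load per axle = total weight / number of axles
Load = 100.0 / 2
Load = 50.00 tonnes

50.00


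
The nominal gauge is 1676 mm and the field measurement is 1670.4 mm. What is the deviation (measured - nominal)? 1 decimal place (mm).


Deviation = measured - nominal
Deviation = 1670.4 - 1676
Deviation = -5.6 mm

-5.6


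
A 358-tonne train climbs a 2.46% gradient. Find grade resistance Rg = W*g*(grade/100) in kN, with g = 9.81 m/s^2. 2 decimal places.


Rg = W * 9.81 * grade / 100
Rg = 358 * 9.81 * 2.46 / 100
Rg = 3511.98 * 0.0246
Rg = 86.39 kN

86.39


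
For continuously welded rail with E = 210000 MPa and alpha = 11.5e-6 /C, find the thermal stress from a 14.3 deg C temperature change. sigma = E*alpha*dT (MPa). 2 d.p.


sigma = E * alpha * dT
sigma = 210000 * 11.5e-6 * 14.3
sigma = 2.415 * 14.3
sigma = 34.53 MPa

34.53


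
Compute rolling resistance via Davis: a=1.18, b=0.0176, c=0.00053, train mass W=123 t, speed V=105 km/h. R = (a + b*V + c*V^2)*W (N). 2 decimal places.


b*V = 0.0176 * 105 = 1.848
c*V^2 = 0.00053 * 11025 = 5.84325
R_per_t = 1.18 + 1.848 + 5.84325 = 8.87125 N/t
R_total = 8.87125 * 123 = 1091.16 N

1091.16


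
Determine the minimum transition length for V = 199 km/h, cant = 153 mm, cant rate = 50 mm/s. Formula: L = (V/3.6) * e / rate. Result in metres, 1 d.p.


Convert speed: V = 199 / 3.6 = 55.2778 m/s
L = 55.2778 * 153 / 50
L = 8457.5 / 50
L = 169.2 m

169.2


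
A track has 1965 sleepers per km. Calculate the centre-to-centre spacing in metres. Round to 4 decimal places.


Spacing = 1000 m / number of sleepers
Spacing = 1000 / 1965
Spacing = 0.5089 m

0.5089


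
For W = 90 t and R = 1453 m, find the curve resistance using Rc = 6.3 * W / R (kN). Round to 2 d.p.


Rc = 6.3 * W / R
Rc = 6.3 * 90 / 1453
Rc = 567.0 / 1453
Rc = 0.39 kN

0.39


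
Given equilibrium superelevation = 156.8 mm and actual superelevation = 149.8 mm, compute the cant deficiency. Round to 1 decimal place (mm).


Cant deficiency = equilibrium cant - actual cant
CD = 156.8 - 149.8
CD = 7.0 mm

7.0


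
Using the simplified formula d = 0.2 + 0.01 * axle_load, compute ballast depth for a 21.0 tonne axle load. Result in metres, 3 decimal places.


d = 0.2 + 0.01 * 21.0
d = 0.2 + 0.21
d = 0.410 m

0.410


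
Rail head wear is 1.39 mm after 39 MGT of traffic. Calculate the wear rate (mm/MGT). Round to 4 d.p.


Wear rate = total wear / cumulative tonnage
Rate = 1.39 / 39
Rate = 0.0356 mm/MGT

0.0356


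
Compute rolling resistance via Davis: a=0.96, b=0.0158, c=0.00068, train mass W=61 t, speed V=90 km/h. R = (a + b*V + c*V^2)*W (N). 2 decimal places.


b*V = 0.0158 * 90 = 1.422
c*V^2 = 0.00068 * 8100 = 5.508
R_per_t = 0.96 + 1.422 + 5.508 = 7.89 N/t
R_total = 7.89 * 61 = 481.29 N

481.29


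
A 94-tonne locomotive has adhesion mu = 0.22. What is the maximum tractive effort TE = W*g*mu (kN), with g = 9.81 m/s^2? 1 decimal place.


TE_max = W * g * mu
TE_max = 94 * 9.81 * 0.22
TE_max = 922.14 * 0.22
TE_max = 202.9 kN

202.9


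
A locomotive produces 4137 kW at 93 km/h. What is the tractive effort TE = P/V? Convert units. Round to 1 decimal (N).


Convert: P = 4137 kW = 4137000 W
V = 93 / 3.6 = 25.8333 m/s
TE = 4137000 / 25.8333
TE = 160141.9 N

160141.9


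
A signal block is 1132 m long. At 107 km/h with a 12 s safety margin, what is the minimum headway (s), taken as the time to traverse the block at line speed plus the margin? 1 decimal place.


V = 107 / 3.6 = 29.7222 m/s
Block traversal time = 1132 / 29.7222 = 38.086 s
Headway = 38.086 + 12
Headway = 50.1 s

50.1


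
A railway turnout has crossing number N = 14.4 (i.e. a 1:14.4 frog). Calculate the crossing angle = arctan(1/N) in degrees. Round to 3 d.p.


1/N = 1/14.4 = 0.069444
angle = arctan(0.069444) = 0.069333 rad
angle = 0.069333 * 180/pi = 3.972 degrees

3.972


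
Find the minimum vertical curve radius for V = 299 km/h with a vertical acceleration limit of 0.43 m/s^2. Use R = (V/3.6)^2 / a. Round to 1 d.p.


Convert speed: V = 299 / 3.6 = 83.0556 m/s
V^2 = 6898.2253 m^2/s^2
R_v = 6898.2253 / 0.43
R_v = 16042.4 m

16042.4


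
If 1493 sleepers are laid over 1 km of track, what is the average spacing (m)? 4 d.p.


Spacing = 1000 m / number of sleepers
Spacing = 1000 / 1493
Spacing = 0.6698 m

0.6698


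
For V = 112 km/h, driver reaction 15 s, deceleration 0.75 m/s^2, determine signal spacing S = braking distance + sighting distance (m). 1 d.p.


V = 112 / 3.6 = 31.1111 m/s
Braking distance = 31.1111^2 / (2*0.75) = 645.2675 m
Sighting distance = 31.1111 * 15 = 466.6667 m
S = 645.2675 + 466.6667 = 1111.9 m

1111.9


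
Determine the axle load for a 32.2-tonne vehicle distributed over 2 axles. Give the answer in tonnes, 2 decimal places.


Load per axle = total weight / number of axles
Load = 32.2 / 2
Load = 16.10 tonnes

16.10


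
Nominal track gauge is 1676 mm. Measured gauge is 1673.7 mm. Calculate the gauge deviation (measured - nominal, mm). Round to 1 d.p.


Deviation = measured - nominal
Deviation = 1673.7 - 1676
Deviation = -2.3 mm

-2.3


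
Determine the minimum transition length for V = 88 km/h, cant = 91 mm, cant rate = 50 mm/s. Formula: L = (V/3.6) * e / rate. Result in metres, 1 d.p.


Convert speed: V = 88 / 3.6 = 24.4444 m/s
L = 24.4444 * 91 / 50
L = 2224.4444 / 50
L = 44.5 m

44.5


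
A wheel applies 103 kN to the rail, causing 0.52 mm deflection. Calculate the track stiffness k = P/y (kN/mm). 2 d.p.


Track stiffness k = P / y
k = 103 / 0.52
k = 198.08 kN/mm

198.08


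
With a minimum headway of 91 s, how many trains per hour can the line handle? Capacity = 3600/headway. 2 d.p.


Capacity = 3600 / headway
Capacity = 3600 / 91
Capacity = 39.56 trains/hour

39.56


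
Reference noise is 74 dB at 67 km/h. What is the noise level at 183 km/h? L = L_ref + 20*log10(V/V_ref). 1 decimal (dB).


V/V_ref = 183 / 67 = 2.731343
log10(2.731343) = 0.436376
20 * 0.436376 = 8.7275
L = 74 + 8.7275 = 82.7 dB

82.7


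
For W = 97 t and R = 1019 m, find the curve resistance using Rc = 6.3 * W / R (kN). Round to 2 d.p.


Rc = 6.3 * W / R
Rc = 6.3 * 97 / 1019
Rc = 611.1 / 1019
Rc = 0.60 kN

0.60


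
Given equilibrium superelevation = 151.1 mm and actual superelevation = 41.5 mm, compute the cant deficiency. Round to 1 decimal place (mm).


Cant deficiency = equilibrium cant - actual cant
CD = 151.1 - 41.5
CD = 109.6 mm

109.6


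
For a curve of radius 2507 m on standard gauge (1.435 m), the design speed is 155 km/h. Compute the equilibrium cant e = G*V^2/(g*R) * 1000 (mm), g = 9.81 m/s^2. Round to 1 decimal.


Convert speed: V = 155 / 3.6 = 43.0556 m/s
Apply formula: e = 1.435 * 43.0556^2 / (9.81 * 2507)
e = 1.435 * 1853.7809 / 24593.67
e = 0.108165 m = 108.2 mm

108.2


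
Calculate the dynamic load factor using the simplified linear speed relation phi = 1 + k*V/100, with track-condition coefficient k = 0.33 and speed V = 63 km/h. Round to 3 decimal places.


phi = 1 + k * V / 100
phi = 1 + 0.33 * 63 / 100
phi = 1 + 0.2079
phi = 1.208

1.208


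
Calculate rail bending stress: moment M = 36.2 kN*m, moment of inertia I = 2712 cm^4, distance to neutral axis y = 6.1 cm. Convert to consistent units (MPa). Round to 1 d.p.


Convert units:
M = 36.2 kN*m = 36200000 N*mm
y = 6.1 cm = 61 mm
I = 2712 cm^4 = 27120000 mm^4
sigma = 36200000 * 61 / 27120000
sigma = 81.4 MPa

81.4
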